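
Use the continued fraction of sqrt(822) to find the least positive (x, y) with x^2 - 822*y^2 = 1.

First expand sqrt(822) as a continued fraction. With x_i = (sqrt(822) + m_i)/d_i and (m_0, d_0) = (0, 1): a_0 = floor(sqrt(822)) = 28, since 28^2 = 784 <= 822 < 841 = 29^2.
Iterate m_{i+1} = d_i*a_i - m_i, d_{i+1} = (822 - m_{i+1}^2)/d_i, a_{i+1} = floor((a_0 + m_{i+1})/d_{i+1}):
  m_1 = 1*28 - 0 = 28, d_1 = (822 - 28^2)/1 = 38/1 = 38, a_1 = floor((28 + 28)/38) = 1.
  m_2 = 38*1 - 28 = 10, d_2 = (822 - 10^2)/38 = 722/38 = 19, a_2 = floor((28 + 10)/19) = 2.
  m_3 = 19*2 - 10 = 28, d_3 = (822 - 28^2)/19 = 38/19 = 2, a_3 = floor((28 + 28)/2) = 28.
  m_4 = 2*28 - 28 = 28, d_4 = (822 - 28^2)/2 = 38/2 = 19, a_4 = floor((28 + 28)/19) = 2.
  m_5 = 19*2 - 28 = 10, d_5 = (822 - 10^2)/19 = 722/19 = 38, a_5 = floor((28 + 10)/38) = 1.
  m_6 = 38*1 - 10 = 28, d_6 = (822 - 28^2)/38 = 38/38 = 1, a_6 = floor((28 + 28)/1) = 56.
  m_7 = 1*56 - 28 = 28, d_7 = (822 - 28^2)/1 = 38/1 = 38: (m_7, d_7) = (m_1, d_1) = (28, 38), so from here the quotients repeat a_1, ..., a_6; the period length is 6.
So sqrt(822) = [28; (1, 2, 28, 2, 1, 56)] with period length k = 6.
k is even, so the fundamental solution of x^2 - 822y^2 = 1 is (p_{k-1}, q_{k-1}) = (p_5, q_5); compute convergents through index 5.
Convergents (p_i = a_i*p_{i-1} + p_{i-2}, q_i = a_i*q_{i-1} + q_{i-2} with p_{-2}=0, p_{-1}=1, q_{-2}=1, q_{-1}=0):
  i=0: a_0=28, p_0 = 28*1 + 0 = 28, q_0 = 28*0 + 1 = 1.
  i=1: a_1=1, p_1 = 1*28 + 1 = 29, q_1 = 1*1 + 0 = 1.
  i=2: a_2=2, p_2 = 2*29 + 28 = 86, q_2 = 2*1 + 1 = 3.
  i=3: a_3=28, p_3 = 28*86 + 29 = 2437, q_3 = 28*3 + 1 = 85.
  i=4: a_4=2, p_4 = 2*2437 + 86 = 4960, q_4 = 2*85 + 3 = 173.
  i=5: a_5=1, p_5 = 1*4960 + 2437 = 7397, q_5 = 1*173 + 85 = 258.
Check: 7397^2 - 822*258^2 = 54715609 - 54715608 = 1, so (x, y) = (7397, 258) solves the equation, and by the theorem it is the least positive solution.

(x, y) = (7397, 258)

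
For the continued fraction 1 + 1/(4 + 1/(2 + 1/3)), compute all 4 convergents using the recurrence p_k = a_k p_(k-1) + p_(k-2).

Using the convergent recurrence p_i = a_i*p_{i-1} + p_{i-2}, q_i = a_i*q_{i-1} + q_{i-2} with p_{-2}=0, p_{-1}=1, q_{-2}=1, q_{-1}=0:
  i=0: a_0=1, p_0 = 1*1 + 0 = 1, q_0 = 1*0 + 1 = 1.
  i=1: a_1=4, p_1 = 4*1 + 1 = 5, q_1 = 4*1 + 0 = 4.
  i=2: a_2=2, p_2 = 2*5 + 1 = 11, q_2 = 2*4 + 1 = 9.
  i=3: a_3=3, p_3 = 3*11 + 5 = 38, q_3 = 3*9 + 4 = 31.

1/1, 5/4, 11/9, 38/31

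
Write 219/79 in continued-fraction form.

[2; 1, 3, 2, 1, 1, 3]

Run the Euclidean algorithm on 219 and 79; the successive quotients are the partial quotients a_0, a_1, ... (each step inverts the fractional part left over by the previous one):
  219 = 2*79 + 61, so a_0 = 2.
  79 = 1*61 + 18, so a_1 = 1.
  61 = 3*18 + 7, so a_2 = 3.
  18 = 2*7 + 4, so a_3 = 2.
  7 = 1*4 + 3, so a_4 = 1.
  4 = 1*3 + 1, so a_5 = 1.
  3 = 3*1 + 0, so a_6 = 3.
The remainder reaches 0 after 7 divisions, so the expansion has 7 partial quotients, read off in order.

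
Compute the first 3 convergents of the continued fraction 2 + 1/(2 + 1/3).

2/1, 5/2, 17/7

Using the convergent recurrence p_i = a_i*p_{i-1} + p_{i-2}, q_i = a_i*q_{i-1} + q_{i-2} with p_{-2}=0, p_{-1}=1, q_{-2}=1, q_{-1}=0:
  i=0: a_0=2, p_0 = 2*1 + 0 = 2, q_0 = 2*0 + 1 = 1.
  i=1: a_1=2, p_1 = 2*2 + 1 = 5, q_1 = 2*1 + 0 = 2.
  i=2: a_2=3, p_2 = 3*5 + 2 = 17, q_2 = 3*2 + 1 = 7.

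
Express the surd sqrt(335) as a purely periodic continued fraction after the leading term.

[18; (3, 3, 3, 36)]

Write x_i = (sqrt(335) + m_i)/d_i with (m_0, d_0) = (0, 1). a_0 = floor(sqrt(335)) = 18, since 18^2 = 324 <= 335 < 361 = 19^2.
Iterate m_{i+1} = d_i*a_i - m_i, d_{i+1} = (335 - m_{i+1}^2)/d_i, a_{i+1} = floor((a_0 + m_{i+1})/d_{i+1}):
  m_1 = 1*18 - 0 = 18, d_1 = (335 - 18^2)/1 = 11/1 = 11, a_1 = floor((18 + 18)/11) = 3.
  m_2 = 11*3 - 18 = 15, d_2 = (335 - 15^2)/11 = 110/11 = 10, a_2 = floor((18 + 15)/10) = 3.
  m_3 = 10*3 - 15 = 15, d_3 = (335 - 15^2)/10 = 110/10 = 11, a_3 = floor((18 + 15)/11) = 3.
  m_4 = 11*3 - 15 = 18, d_4 = (335 - 18^2)/11 = 11/11 = 1, a_4 = floor((18 + 18)/1) = 36.
  m_5 = 1*36 - 18 = 18, d_5 = (335 - 18^2)/1 = 11/1 = 11: (m_5, d_5) = (m_1, d_1) = (18, 11), so from here the quotients repeat a_1, ..., a_4; the period length is 4.
Hence the expansion of sqrt(335) is a_0 = 18 followed by the repeating block 3, 3, 3, 36 (period 4).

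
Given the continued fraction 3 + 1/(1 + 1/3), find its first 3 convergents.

Using the convergent recurrence p_i = a_i*p_{i-1} + p_{i-2}, q_i = a_i*q_{i-1} + q_{i-2} with p_{-2}=0, p_{-1}=1, q_{-2}=1, q_{-1}=0:
  i=0: a_0=3, p_0 = 3*1 + 0 = 3, q_0 = 3*0 + 1 = 1.
  i=1: a_1=1, p_1 = 1*3 + 1 = 4, q_1 = 1*1 + 0 = 1.
  i=2: a_2=3, p_2 = 3*4 + 3 = 15, q_2 = 3*1 + 1 = 4.

3/1, 4/1, 15/4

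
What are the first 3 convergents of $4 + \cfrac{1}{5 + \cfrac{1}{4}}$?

4/1, 21/5, 88/21

Using the convergent recurrence p_i = a_i*p_{i-1} + p_{i-2}, q_i = a_i*q_{i-1} + q_{i-2} with p_{-2}=0, p_{-1}=1, q_{-2}=1, q_{-1}=0:
  i=0: a_0=4, p_0 = 4*1 + 0 = 4, q_0 = 4*0 + 1 = 1.
  i=1: a_1=5, p_1 = 5*4 + 1 = 21, q_1 = 5*1 + 0 = 5.
  i=2: a_2=4, p_2 = 4*21 + 4 = 88, q_2 = 4*5 + 1 = 21.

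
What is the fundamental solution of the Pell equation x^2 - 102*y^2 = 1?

First expand sqrt(102) as a continued fraction. With x_i = (sqrt(102) + m_i)/d_i and (m_0, d_0) = (0, 1): a_0 = floor(sqrt(102)) = 10, since 10^2 = 100 <= 102 < 121 = 11^2.
Iterate m_{i+1} = d_i*a_i - m_i, d_{i+1} = (102 - m_{i+1}^2)/d_i, a_{i+1} = floor((a_0 + m_{i+1})/d_{i+1}):
  m_1 = 1*10 - 0 = 10, d_1 = (102 - 10^2)/1 = 2/1 = 2, a_1 = floor((10 + 10)/2) = 10.
  m_2 = 2*10 - 10 = 10, d_2 = (102 - 10^2)/2 = 2/2 = 1, a_2 = floor((10 + 10)/1) = 20.
  m_3 = 1*20 - 10 = 10, d_3 = (102 - 10^2)/1 = 2/1 = 2: (m_3, d_3) = (m_1, d_1) = (10, 2), so from here the quotients repeat a_1, a_2; the period length is 2.
So sqrt(102) = [10; (10, 20)] with period length k = 2.
k is even, so the fundamental solution of x^2 - 102y^2 = 1 is (p_{k-1}, q_{k-1}) = (p_1, q_1); compute convergents through index 1.
Convergents (p_i = a_i*p_{i-1} + p_{i-2}, q_i = a_i*q_{i-1} + q_{i-2} with p_{-2}=0, p_{-1}=1, q_{-2}=1, q_{-1}=0):
  i=0: a_0=10, p_0 = 10*1 + 0 = 10, q_0 = 10*0 + 1 = 1.
  i=1: a_1=10, p_1 = 10*10 + 1 = 101, q_1 = 10*1 + 0 = 10.
Check: 101^2 - 102*10^2 = 10201 - 10200 = 1, so (x, y) = (101, 10) solves the equation, and by the theorem it is the least positive solution.

(x, y) = (101, 10)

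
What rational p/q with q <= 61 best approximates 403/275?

Expand x = 403/275 as a continued fraction with the Euclidean algorithm:
  403 = 1*275 + 128, so a_0 = 1.
  275 = 2*128 + 19, so a_1 = 2.
  128 = 6*19 + 14, so a_2 = 6.
  19 = 1*14 + 5, so a_3 = 1.
  14 = 2*5 + 4, so a_4 = 2.
  5 = 1*4 + 1, so a_5 = 1.
  4 = 4*1 + 0, so a_6 = 4.
so x = [1; 2, 6, 1, 2, 1, 4].
Convergents (p_i = a_i*p_{i-1} + p_{i-2}, q_i = a_i*q_{i-1} + q_{i-2} with p_{-2}=0, p_{-1}=1, q_{-2}=1, q_{-1}=0), until the denominator exceeds 61:
  i=0: a_0=1, p_0 = 1*1 + 0 = 1, q_0 = 1*0 + 1 = 1.
  i=1: a_1=2, p_1 = 2*1 + 1 = 3, q_1 = 2*1 + 0 = 2.
  i=2: a_2=6, p_2 = 6*3 + 1 = 19, q_2 = 6*2 + 1 = 13.
  i=3: a_3=1, p_3 = 1*19 + 3 = 22, q_3 = 1*13 + 2 = 15.
  i=4: a_4=2, p_4 = 2*22 + 19 = 63, q_4 = 2*15 + 13 = 43.
  i=5: a_5=1, p_5 = 1*63 + 22 = 85, q_5 = 1*43 + 15 = 58.
  i=6: a_6=4, p_6 = 4*85 + 63 = 403, q_6 = 4*58 + 43 = 275.
q_6 = 275 > 61, so the last convergent with denominator <= 61 is p_5/q_5 = 85/58.
The closest fraction with denominator <= 61 is either p_5/q_5 or the intermediate fraction (k*p_5 + p_4)/(k*q_5 + q_4) with the largest k >= 1 whose denominator stays <= 61; these approach x as k grows, and every other convergent or intermediate fraction in range is farther away.
Largest k: floor((61 - q_4)/q_5) = floor((61 - 43)/58) = 0.
Since k = 0, no intermediate fraction beyond p_5/q_5 has denominator <= 61, so the convergent 85/58 is the closest (its error is |403*58 - 85*275|/(275*58) = 1/15950).

85/58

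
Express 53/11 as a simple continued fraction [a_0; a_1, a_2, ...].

Run the Euclidean algorithm on 53 and 11; the successive quotients are the partial quotients a_0, a_1, ... (each step inverts the fractional part left over by the previous one):
  53 = 4*11 + 9, so a_0 = 4.
  11 = 1*9 + 2, so a_1 = 1.
  9 = 4*2 + 1, so a_2 = 4.
  2 = 2*1 + 0, so a_3 = 2.
The remainder reaches 0 after 4 divisions, so the expansion has 4 partial quotients, read off in order.

[4; 1, 4, 2]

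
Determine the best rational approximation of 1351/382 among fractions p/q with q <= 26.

Expand x = 1351/382 as a continued fraction with the Euclidean algorithm:
  1351 = 3*382 + 205, so a_0 = 3.
  382 = 1*205 + 177, so a_1 = 1.
  205 = 1*177 + 28, so a_2 = 1.
  177 = 6*28 + 9, so a_3 = 6.
  28 = 3*9 + 1, so a_4 = 3.
  9 = 9*1 + 0, so a_5 = 9.
so x = [3; 1, 1, 6, 3, 9].
Convergents (p_i = a_i*p_{i-1} + p_{i-2}, q_i = a_i*q_{i-1} + q_{i-2} with p_{-2}=0, p_{-1}=1, q_{-2}=1, q_{-1}=0), until the denominator exceeds 26:
  i=0: a_0=3, p_0 = 3*1 + 0 = 3, q_0 = 3*0 + 1 = 1.
  i=1: a_1=1, p_1 = 1*3 + 1 = 4, q_1 = 1*1 + 0 = 1.
  i=2: a_2=1, p_2 = 1*4 + 3 = 7, q_2 = 1*1 + 1 = 2.
  i=3: a_3=6, p_3 = 6*7 + 4 = 46, q_3 = 6*2 + 1 = 13.
  i=4: a_4=3, p_4 = 3*46 + 7 = 145, q_4 = 3*13 + 2 = 41.
q_4 = 41 > 26, so the last convergent with denominator <= 26 is p_3/q_3 = 46/13.
The closest fraction with denominator <= 26 is either p_3/q_3 or the intermediate fraction (k*p_3 + p_2)/(k*q_3 + q_2) with the largest k >= 1 whose denominator stays <= 26; these approach x as k grows, and every other convergent or intermediate fraction in range is farther away.
Largest k: floor((26 - q_2)/q_3) = floor((26 - 2)/13) = 1.
That gives (1*46 + 7)/(1*13 + 2) = 53/15.
Compare the errors: |x - 46/13| = |1351*13 - 46*382|/(382*13) = 9/4966, and |x - 53/15| = |1351*15 - 53*382|/(382*15) = 19/5730.
Cross-multiplying, 9*5730 = 51570 < 94354 = 19*4966, so 9/4966 is smaller: the convergent 46/13 is closer to x than 53/15.

46/13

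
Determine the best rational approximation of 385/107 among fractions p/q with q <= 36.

Expand x = 385/107 as a continued fraction with the Euclidean algorithm:
  385 = 3*107 + 64, so a_0 = 3.
  107 = 1*64 + 43, so a_1 = 1.
  64 = 1*43 + 21, so a_2 = 1.
  43 = 2*21 + 1, so a_3 = 2.
  21 = 21*1 + 0, so a_4 = 21.
so x = [3; 1, 1, 2, 21].
Convergents (p_i = a_i*p_{i-1} + p_{i-2}, q_i = a_i*q_{i-1} + q_{i-2} with p_{-2}=0, p_{-1}=1, q_{-2}=1, q_{-1}=0), until the denominator exceeds 36:
  i=0: a_0=3, p_0 = 3*1 + 0 = 3, q_0 = 3*0 + 1 = 1.
  i=1: a_1=1, p_1 = 1*3 + 1 = 4, q_1 = 1*1 + 0 = 1.
  i=2: a_2=1, p_2 = 1*4 + 3 = 7, q_2 = 1*1 + 1 = 2.
  i=3: a_3=2, p_3 = 2*7 + 4 = 18, q_3 = 2*2 + 1 = 5.
  i=4: a_4=21, p_4 = 21*18 + 7 = 385, q_4 = 21*5 + 2 = 107.
q_4 = 107 > 36, so the last convergent with denominator <= 36 is p_3/q_3 = 18/5.
The closest fraction with denominator <= 36 is either p_3/q_3 or the intermediate fraction (k*p_3 + p_2)/(k*q_3 + q_2) with the largest k >= 1 whose denominator stays <= 36; these approach x as k grows, and every other convergent or intermediate fraction in range is farther away.
Largest k: floor((36 - q_2)/q_3) = floor((36 - 2)/5) = 6.
That gives (6*18 + 7)/(6*5 + 2) = 115/32.
Compare the errors: |x - 18/5| = |385*5 - 18*107|/(107*5) = 1/535, and |x - 115/32| = |385*32 - 115*107|/(107*32) = 15/3424.
Cross-multiplying, 1*3424 = 3424 < 8025 = 15*535, so 1/535 is smaller: the convergent 18/5 is closer to x than 115/32.

18/5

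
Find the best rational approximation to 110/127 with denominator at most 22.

13/15

Expand x = 110/127 as a continued fraction with the Euclidean algorithm:
  110 = 0*127 + 110, so a_0 = 0.
  127 = 1*110 + 17, so a_1 = 1.
  110 = 6*17 + 8, so a_2 = 6.
  17 = 2*8 + 1, so a_3 = 2.
  8 = 8*1 + 0, so a_4 = 8.
so x = [0; 1, 6, 2, 8].
Convergents (p_i = a_i*p_{i-1} + p_{i-2}, q_i = a_i*q_{i-1} + q_{i-2} with p_{-2}=0, p_{-1}=1, q_{-2}=1, q_{-1}=0), until the denominator exceeds 22:
  i=0: a_0=0, p_0 = 0*1 + 0 = 0, q_0 = 0*0 + 1 = 1.
  i=1: a_1=1, p_1 = 1*0 + 1 = 1, q_1 = 1*1 + 0 = 1.
  i=2: a_2=6, p_2 = 6*1 + 0 = 6, q_2 = 6*1 + 1 = 7.
  i=3: a_3=2, p_3 = 2*6 + 1 = 13, q_3 = 2*7 + 1 = 15.
  i=4: a_4=8, p_4 = 8*13 + 6 = 110, q_4 = 8*15 + 7 = 127.
q_4 = 127 > 22, so the last convergent with denominator <= 22 is p_3/q_3 = 13/15.
The closest fraction with denominator <= 22 is either p_3/q_3 or the intermediate fraction (k*p_3 + p_2)/(k*q_3 + q_2) with the largest k >= 1 whose denominator stays <= 22; these approach x as k grows, and every other convergent or intermediate fraction in range is farther away.
Largest k: floor((22 - q_2)/q_3) = floor((22 - 7)/15) = 1.
That gives (1*13 + 6)/(1*15 + 7) = 19/22.
Compare the errors: |x - 13/15| = |110*15 - 13*127|/(127*15) = 1/1905, and |x - 19/22| = |110*22 - 19*127|/(127*22) = 7/2794.
Cross-multiplying, 1*2794 = 2794 < 13335 = 7*1905, so 1/1905 is smaller: the convergent 13/15 is closer to x than 19/22.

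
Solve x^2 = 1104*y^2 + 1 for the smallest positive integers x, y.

First expand sqrt(1104) as a continued fraction. With x_i = (sqrt(1104) + m_i)/d_i and (m_0, d_0) = (0, 1): a_0 = floor(sqrt(1104)) = 33, since 33^2 = 1089 <= 1104 < 1156 = 34^2.
Iterate m_{i+1} = d_i*a_i - m_i, d_{i+1} = (1104 - m_{i+1}^2)/d_i, a_{i+1} = floor((a_0 + m_{i+1})/d_{i+1}):
  m_1 = 1*33 - 0 = 33, d_1 = (1104 - 33^2)/1 = 15/1 = 15, a_1 = floor((33 + 33)/15) = 4.
  m_2 = 15*4 - 33 = 27, d_2 = (1104 - 27^2)/15 = 375/15 = 25, a_2 = floor((33 + 27)/25) = 2.
  m_3 = 25*2 - 27 = 23, d_3 = (1104 - 23^2)/25 = 575/25 = 23, a_3 = floor((33 + 23)/23) = 2.
  m_4 = 23*2 - 23 = 23, d_4 = (1104 - 23^2)/23 = 575/23 = 25, a_4 = floor((33 + 23)/25) = 2.
  m_5 = 25*2 - 23 = 27, d_5 = (1104 - 27^2)/25 = 375/25 = 15, a_5 = floor((33 + 27)/15) = 4.
  m_6 = 15*4 - 27 = 33, d_6 = (1104 - 33^2)/15 = 15/15 = 1, a_6 = floor((33 + 33)/1) = 66.
  m_7 = 1*66 - 33 = 33, d_7 = (1104 - 33^2)/1 = 15/1 = 15: (m_7, d_7) = (m_1, d_1) = (33, 15), so from here the quotients repeat a_1, ..., a_6; the period length is 6.
So sqrt(1104) = [33; (4, 2, 2, 2, 4, 66)] with period length k = 6.
k is even, so the fundamental solution of x^2 - 1104y^2 = 1 is (p_{k-1}, q_{k-1}) = (p_5, q_5); compute convergents through index 5.
Convergents (p_i = a_i*p_{i-1} + p_{i-2}, q_i = a_i*q_{i-1} + q_{i-2} with p_{-2}=0, p_{-1}=1, q_{-2}=1, q_{-1}=0):
  i=0: a_0=33, p_0 = 33*1 + 0 = 33, q_0 = 33*0 + 1 = 1.
  i=1: a_1=4, p_1 = 4*33 + 1 = 133, q_1 = 4*1 + 0 = 4.
  i=2: a_2=2, p_2 = 2*133 + 33 = 299, q_2 = 2*4 + 1 = 9.
  i=3: a_3=2, p_3 = 2*299 + 133 = 731, q_3 = 2*9 + 4 = 22.
  i=4: a_4=2, p_4 = 2*731 + 299 = 1761, q_4 = 2*22 + 9 = 53.
  i=5: a_5=4, p_5 = 4*1761 + 731 = 7775, q_5 = 4*53 + 22 = 234.
Check: 7775^2 - 1104*234^2 = 60450625 - 60450624 = 1, so (x, y) = (7775, 234) solves the equation, and by the theorem it is the least positive solution.

(x, y) = (7775, 234)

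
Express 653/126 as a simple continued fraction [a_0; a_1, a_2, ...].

Run the Euclidean algorithm on 653 and 126; the successive quotients are the partial quotients a_0, a_1, ... (each step inverts the fractional part left over by the previous one):
  653 = 5*126 + 23, so a_0 = 5.
  126 = 5*23 + 11, so a_1 = 5.
  23 = 2*11 + 1, so a_2 = 2.
  11 = 11*1 + 0, so a_3 = 11.
The remainder reaches 0 after 4 divisions, so the expansion has 4 partial quotients, read off in order.

[5; 5, 2, 11]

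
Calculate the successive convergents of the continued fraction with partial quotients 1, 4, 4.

1/1, 5/4, 21/17

Using the convergent recurrence p_i = a_i*p_{i-1} + p_{i-2}, q_i = a_i*q_{i-1} + q_{i-2} with p_{-2}=0, p_{-1}=1, q_{-2}=1, q_{-1}=0:
  i=0: a_0=1, p_0 = 1*1 + 0 = 1, q_0 = 1*0 + 1 = 1.
  i=1: a_1=4, p_1 = 4*1 + 1 = 5, q_1 = 4*1 + 0 = 4.
  i=2: a_2=4, p_2 = 4*5 + 1 = 21, q_2 = 4*4 + 1 = 17.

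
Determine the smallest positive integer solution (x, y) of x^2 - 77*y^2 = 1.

First expand sqrt(77) as a continued fraction. With x_i = (sqrt(77) + m_i)/d_i and (m_0, d_0) = (0, 1): a_0 = floor(sqrt(77)) = 8, since 8^2 = 64 <= 77 < 81 = 9^2.
Iterate m_{i+1} = d_i*a_i - m_i, d_{i+1} = (77 - m_{i+1}^2)/d_i, a_{i+1} = floor((a_0 + m_{i+1})/d_{i+1}):
  m_1 = 1*8 - 0 = 8, d_1 = (77 - 8^2)/1 = 13/1 = 13, a_1 = floor((8 + 8)/13) = 1.
  m_2 = 13*1 - 8 = 5, d_2 = (77 - 5^2)/13 = 52/13 = 4, a_2 = floor((8 + 5)/4) = 3.
  m_3 = 4*3 - 5 = 7, d_3 = (77 - 7^2)/4 = 28/4 = 7, a_3 = floor((8 + 7)/7) = 2.
  m_4 = 7*2 - 7 = 7, d_4 = (77 - 7^2)/7 = 28/7 = 4, a_4 = floor((8 + 7)/4) = 3.
  m_5 = 4*3 - 7 = 5, d_5 = (77 - 5^2)/4 = 52/4 = 13, a_5 = floor((8 + 5)/13) = 1.
  m_6 = 13*1 - 5 = 8, d_6 = (77 - 8^2)/13 = 13/13 = 1, a_6 = floor((8 + 8)/1) = 16.
  m_7 = 1*16 - 8 = 8, d_7 = (77 - 8^2)/1 = 13/1 = 13: (m_7, d_7) = (m_1, d_1) = (8, 13), so from here the quotients repeat a_1, ..., a_6; the period length is 6.
So sqrt(77) = [8; (1, 3, 2, 3, 1, 16)] with period length k = 6.
k is even, so the fundamental solution of x^2 - 77y^2 = 1 is (p_{k-1}, q_{k-1}) = (p_5, q_5); compute convergents through index 5.
Convergents (p_i = a_i*p_{i-1} + p_{i-2}, q_i = a_i*q_{i-1} + q_{i-2} with p_{-2}=0, p_{-1}=1, q_{-2}=1, q_{-1}=0):
  i=0: a_0=8, p_0 = 8*1 + 0 = 8, q_0 = 8*0 + 1 = 1.
  i=1: a_1=1, p_1 = 1*8 + 1 = 9, q_1 = 1*1 + 0 = 1.
  i=2: a_2=3, p_2 = 3*9 + 8 = 35, q_2 = 3*1 + 1 = 4.
  i=3: a_3=2, p_3 = 2*35 + 9 = 79, q_3 = 2*4 + 1 = 9.
  i=4: a_4=3, p_4 = 3*79 + 35 = 272, q_4 = 3*9 + 4 = 31.
  i=5: a_5=1, p_5 = 1*272 + 79 = 351, q_5 = 1*31 + 9 = 40.
Check: 351^2 - 77*40^2 = 123201 - 123200 = 1, so (x, y) = (351, 40) solves the equation, and by the theorem it is the least positive solution.

(x, y) = (351, 40)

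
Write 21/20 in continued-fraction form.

[1; 20]

Run the Euclidean algorithm on 21 and 20; the successive quotients are the partial quotients a_0, a_1, ... (each step inverts the fractional part left over by the previous one):
  21 = 1*20 + 1, so a_0 = 1.
  20 = 20*1 + 0, so a_1 = 20.
The remainder reaches 0 after 2 divisions, so the expansion has 2 partial quotients, read off in order.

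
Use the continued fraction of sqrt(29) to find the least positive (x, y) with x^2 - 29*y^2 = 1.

First expand sqrt(29) as a continued fraction. With x_i = (sqrt(29) + m_i)/d_i and (m_0, d_0) = (0, 1): a_0 = floor(sqrt(29)) = 5, since 5^2 = 25 <= 29 < 36 = 6^2.
Iterate m_{i+1} = d_i*a_i - m_i, d_{i+1} = (29 - m_{i+1}^2)/d_i, a_{i+1} = floor((a_0 + m_{i+1})/d_{i+1}):
  m_1 = 1*5 - 0 = 5, d_1 = (29 - 5^2)/1 = 4/1 = 4, a_1 = floor((5 + 5)/4) = 2.
  m_2 = 4*2 - 5 = 3, d_2 = (29 - 3^2)/4 = 20/4 = 5, a_2 = floor((5 + 3)/5) = 1.
  m_3 = 5*1 - 3 = 2, d_3 = (29 - 2^2)/5 = 25/5 = 5, a_3 = floor((5 + 2)/5) = 1.
  m_4 = 5*1 - 2 = 3, d_4 = (29 - 3^2)/5 = 20/5 = 4, a_4 = floor((5 + 3)/4) = 2.
  m_5 = 4*2 - 3 = 5, d_5 = (29 - 5^2)/4 = 4/4 = 1, a_5 = floor((5 + 5)/1) = 10.
  m_6 = 1*10 - 5 = 5, d_6 = (29 - 5^2)/1 = 4/1 = 4: (m_6, d_6) = (m_1, d_1) = (5, 4), so from here the quotients repeat a_1, ..., a_5; the period length is 5.
So sqrt(29) = [5; (2, 1, 1, 2, 10)] with period length k = 5.
k is odd, so (p_{k-1}, q_{k-1}) only solves x^2 - 29y^2 = -1 and the fundamental solution of x^2 - 29y^2 = 1 is (p_{2k-1}, q_{2k-1}) = (p_9, q_9); compute convergents through index 9, running through the period twice.
Convergents (p_i = a_i*p_{i-1} + p_{i-2}, q_i = a_i*q_{i-1} + q_{i-2} with p_{-2}=0, p_{-1}=1, q_{-2}=1, q_{-1}=0):
  i=0: a_0=5, p_0 = 5*1 + 0 = 5, q_0 = 5*0 + 1 = 1.
  i=1: a_1=2, p_1 = 2*5 + 1 = 11, q_1 = 2*1 + 0 = 2.
  i=2: a_2=1, p_2 = 1*11 + 5 = 16, q_2 = 1*2 + 1 = 3.
  i=3: a_3=1, p_3 = 1*16 + 11 = 27, q_3 = 1*3 + 2 = 5.
  i=4: a_4=2, p_4 = 2*27 + 16 = 70, q_4 = 2*5 + 3 = 13.
  i=5: a_5=10, p_5 = 10*70 + 27 = 727, q_5 = 10*13 + 5 = 135.
  i=6: a_6=2, p_6 = 2*727 + 70 = 1524, q_6 = 2*135 + 13 = 283.
  i=7: a_7=1, p_7 = 1*1524 + 727 = 2251, q_7 = 1*283 + 135 = 418.
  i=8: a_8=1, p_8 = 1*2251 + 1524 = 3775, q_8 = 1*418 + 283 = 701.
  i=9: a_9=2, p_9 = 2*3775 + 2251 = 9801, q_9 = 2*701 + 418 = 1820.
Indeed p_4^2 - 29*q_4^2 = 4900 - 4901 = -1, not +1.
Check: 9801^2 - 29*1820^2 = 96059601 - 96059600 = 1, so (x, y) = (9801, 1820) solves the equation, and by the theorem it is the least positive solution.

(x, y) = (9801, 1820)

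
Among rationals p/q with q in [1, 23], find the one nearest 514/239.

43/20

Expand x = 514/239 as a continued fraction with the Euclidean algorithm:
  514 = 2*239 + 36, so a_0 = 2.
  239 = 6*36 + 23, so a_1 = 6.
  36 = 1*23 + 13, so a_2 = 1.
  23 = 1*13 + 10, so a_3 = 1.
  13 = 1*10 + 3, so a_4 = 1.
  10 = 3*3 + 1, so a_5 = 3.
  3 = 3*1 + 0, so a_6 = 3.
so x = [2; 6, 1, 1, 1, 3, 3].
Convergents (p_i = a_i*p_{i-1} + p_{i-2}, q_i = a_i*q_{i-1} + q_{i-2} with p_{-2}=0, p_{-1}=1, q_{-2}=1, q_{-1}=0), until the denominator exceeds 23:
  i=0: a_0=2, p_0 = 2*1 + 0 = 2, q_0 = 2*0 + 1 = 1.
  i=1: a_1=6, p_1 = 6*2 + 1 = 13, q_1 = 6*1 + 0 = 6.
  i=2: a_2=1, p_2 = 1*13 + 2 = 15, q_2 = 1*6 + 1 = 7.
  i=3: a_3=1, p_3 = 1*15 + 13 = 28, q_3 = 1*7 + 6 = 13.
  i=4: a_4=1, p_4 = 1*28 + 15 = 43, q_4 = 1*13 + 7 = 20.
  i=5: a_5=3, p_5 = 3*43 + 28 = 157, q_5 = 3*20 + 13 = 73.
q_5 = 73 > 23, so the last convergent with denominator <= 23 is p_4/q_4 = 43/20.
The closest fraction with denominator <= 23 is either p_4/q_4 or the intermediate fraction (k*p_4 + p_3)/(k*q_4 + q_3) with the largest k >= 1 whose denominator stays <= 23; these approach x as k grows, and every other convergent or intermediate fraction in range is farther away.
Largest k: floor((23 - q_3)/q_4) = floor((23 - 13)/20) = 0.
Since k = 0, no intermediate fraction beyond p_4/q_4 has denominator <= 23, so the convergent 43/20 is the closest (its error is |514*20 - 43*239|/(239*20) = 3/4780).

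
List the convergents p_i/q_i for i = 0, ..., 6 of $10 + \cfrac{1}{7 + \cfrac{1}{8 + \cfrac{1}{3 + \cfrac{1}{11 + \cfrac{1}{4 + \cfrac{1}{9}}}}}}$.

10/1, 71/7, 578/57, 1805/178, 20433/2015, 83537/8238, 772266/76157

Using the convergent recurrence p_i = a_i*p_{i-1} + p_{i-2}, q_i = a_i*q_{i-1} + q_{i-2} with p_{-2}=0, p_{-1}=1, q_{-2}=1, q_{-1}=0:
  i=0: a_0=10, p_0 = 10*1 + 0 = 10, q_0 = 10*0 + 1 = 1.
  i=1: a_1=7, p_1 = 7*10 + 1 = 71, q_1 = 7*1 + 0 = 7.
  i=2: a_2=8, p_2 = 8*71 + 10 = 578, q_2 = 8*7 + 1 = 57.
  i=3: a_3=3, p_3 = 3*578 + 71 = 1805, q_3 = 3*57 + 7 = 178.
  i=4: a_4=11, p_4 = 11*1805 + 578 = 20433, q_4 = 11*178 + 57 = 2015.
  i=5: a_5=4, p_5 = 4*20433 + 1805 = 83537, q_5 = 4*2015 + 178 = 8238.
  i=6: a_6=9, p_6 = 9*83537 + 20433 = 772266, q_6 = 9*8238 + 2015 = 76157.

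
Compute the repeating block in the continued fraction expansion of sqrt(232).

[15; (4, 3, 7, 3, 4, 30)]

Write x_i = (sqrt(232) + m_i)/d_i with (m_0, d_0) = (0, 1). a_0 = floor(sqrt(232)) = 15, since 15^2 = 225 <= 232 < 256 = 16^2.
Iterate m_{i+1} = d_i*a_i - m_i, d_{i+1} = (232 - m_{i+1}^2)/d_i, a_{i+1} = floor((a_0 + m_{i+1})/d_{i+1}):
  m_1 = 1*15 - 0 = 15, d_1 = (232 - 15^2)/1 = 7/1 = 7, a_1 = floor((15 + 15)/7) = 4.
  m_2 = 7*4 - 15 = 13, d_2 = (232 - 13^2)/7 = 63/7 = 9, a_2 = floor((15 + 13)/9) = 3.
  m_3 = 9*3 - 13 = 14, d_3 = (232 - 14^2)/9 = 36/9 = 4, a_3 = floor((15 + 14)/4) = 7.
  m_4 = 4*7 - 14 = 14, d_4 = (232 - 14^2)/4 = 36/4 = 9, a_4 = floor((15 + 14)/9) = 3.
  m_5 = 9*3 - 14 = 13, d_5 = (232 - 13^2)/9 = 63/9 = 7, a_5 = floor((15 + 13)/7) = 4.
  m_6 = 7*4 - 13 = 15, d_6 = (232 - 15^2)/7 = 7/7 = 1, a_6 = floor((15 + 15)/1) = 30.
  m_7 = 1*30 - 15 = 15, d_7 = (232 - 15^2)/1 = 7/1 = 7: (m_7, d_7) = (m_1, d_1) = (15, 7), so from here the quotients repeat a_1, ..., a_6; the period length is 6.
Hence the expansion of sqrt(232) is a_0 = 15 followed by the repeating block 4, 3, 7, 3, 4, 30 (period 6).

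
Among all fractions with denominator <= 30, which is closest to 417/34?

Expand x = 417/34 as a continued fraction with the Euclidean algorithm:
  417 = 12*34 + 9, so a_0 = 12.
  34 = 3*9 + 7, so a_1 = 3.
  9 = 1*7 + 2, so a_2 = 1.
  7 = 3*2 + 1, so a_3 = 3.
  2 = 2*1 + 0, so a_4 = 2.
so x = [12; 3, 1, 3, 2].
Convergents (p_i = a_i*p_{i-1} + p_{i-2}, q_i = a_i*q_{i-1} + q_{i-2} with p_{-2}=0, p_{-1}=1, q_{-2}=1, q_{-1}=0), until the denominator exceeds 30:
  i=0: a_0=12, p_0 = 12*1 + 0 = 12, q_0 = 12*0 + 1 = 1.
  i=1: a_1=3, p_1 = 3*12 + 1 = 37, q_1 = 3*1 + 0 = 3.
  i=2: a_2=1, p_2 = 1*37 + 12 = 49, q_2 = 1*3 + 1 = 4.
  i=3: a_3=3, p_3 = 3*49 + 37 = 184, q_3 = 3*4 + 3 = 15.
  i=4: a_4=2, p_4 = 2*184 + 49 = 417, q_4 = 2*15 + 4 = 34.
q_4 = 34 > 30, so the last convergent with denominator <= 30 is p_3/q_3 = 184/15.
The closest fraction with denominator <= 30 is either p_3/q_3 or the intermediate fraction (k*p_3 + p_2)/(k*q_3 + q_2) with the largest k >= 1 whose denominator stays <= 30; these approach x as k grows, and every other convergent or intermediate fraction in range is farther away.
Largest k: floor((30 - q_2)/q_3) = floor((30 - 4)/15) = 1.
That gives (1*184 + 49)/(1*15 + 4) = 233/19.
Compare the errors: |x - 184/15| = |417*15 - 184*34|/(34*15) = 1/510, and |x - 233/19| = |417*19 - 233*34|/(34*19) = 1/646.
Cross-multiplying, 1*510 = 510 < 646 = 1*646, so 1/646 is smaller: the intermediate fraction 233/19 is closer to x than 184/15.

233/19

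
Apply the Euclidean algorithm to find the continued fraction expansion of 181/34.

[5; 3, 11]

Run the Euclidean algorithm on 181 and 34; the successive quotients are the partial quotients a_0, a_1, ... (each step inverts the fractional part left over by the previous one):
  181 = 5*34 + 11, so a_0 = 5.
  34 = 3*11 + 1, so a_1 = 3.
  11 = 11*1 + 0, so a_2 = 11.
The remainder reaches 0 after 3 divisions, so the expansion has 3 partial quotients, read off in order.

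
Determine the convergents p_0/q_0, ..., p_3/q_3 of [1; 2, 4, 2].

Using the convergent recurrence p_i = a_i*p_{i-1} + p_{i-2}, q_i = a_i*q_{i-1} + q_{i-2} with p_{-2}=0, p_{-1}=1, q_{-2}=1, q_{-1}=0:
  i=0: a_0=1, p_0 = 1*1 + 0 = 1, q_0 = 1*0 + 1 = 1.
  i=1: a_1=2, p_1 = 2*1 + 1 = 3, q_1 = 2*1 + 0 = 2.
  i=2: a_2=4, p_2 = 4*3 + 1 = 13, q_2 = 4*2 + 1 = 9.
  i=3: a_3=2, p_3 = 2*13 + 3 = 29, q_3 = 2*9 + 2 = 20.

1/1, 3/2, 13/9, 29/20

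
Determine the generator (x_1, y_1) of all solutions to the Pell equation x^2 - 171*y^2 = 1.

(x, y) = (170, 13)

First expand sqrt(171) as a continued fraction. With x_i = (sqrt(171) + m_i)/d_i and (m_0, d_0) = (0, 1): a_0 = floor(sqrt(171)) = 13, since 13^2 = 169 <= 171 < 196 = 14^2.
Iterate m_{i+1} = d_i*a_i - m_i, d_{i+1} = (171 - m_{i+1}^2)/d_i, a_{i+1} = floor((a_0 + m_{i+1})/d_{i+1}):
  m_1 = 1*13 - 0 = 13, d_1 = (171 - 13^2)/1 = 2/1 = 2, a_1 = floor((13 + 13)/2) = 13.
  m_2 = 2*13 - 13 = 13, d_2 = (171 - 13^2)/2 = 2/2 = 1, a_2 = floor((13 + 13)/1) = 26.
  m_3 = 1*26 - 13 = 13, d_3 = (171 - 13^2)/1 = 2/1 = 2: (m_3, d_3) = (m_1, d_1) = (13, 2), so from here the quotients repeat a_1, a_2; the period length is 2.
So sqrt(171) = [13; (13, 26)] with period length k = 2.
k is even, so the fundamental solution of x^2 - 171y^2 = 1 is (p_{k-1}, q_{k-1}) = (p_1, q_1); compute convergents through index 1.
Convergents (p_i = a_i*p_{i-1} + p_{i-2}, q_i = a_i*q_{i-1} + q_{i-2} with p_{-2}=0, p_{-1}=1, q_{-2}=1, q_{-1}=0):
  i=0: a_0=13, p_0 = 13*1 + 0 = 13, q_0 = 13*0 + 1 = 1.
  i=1: a_1=13, p_1 = 13*13 + 1 = 170, q_1 = 13*1 + 0 = 13.
Check: 170^2 - 171*13^2 = 28900 - 28899 = 1, so (x, y) = (170, 13) solves the equation, and by the theorem it is the least positive solution.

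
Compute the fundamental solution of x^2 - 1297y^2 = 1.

(x, y) = (2593, 72)

First expand sqrt(1297) as a continued fraction. With x_i = (sqrt(1297) + m_i)/d_i and (m_0, d_0) = (0, 1): a_0 = floor(sqrt(1297)) = 36, since 36^2 = 1296 <= 1297 < 1369 = 37^2.
Iterate m_{i+1} = d_i*a_i - m_i, d_{i+1} = (1297 - m_{i+1}^2)/d_i, a_{i+1} = floor((a_0 + m_{i+1})/d_{i+1}):
  m_1 = 1*36 - 0 = 36, d_1 = (1297 - 36^2)/1 = 1/1 = 1, a_1 = floor((36 + 36)/1) = 72.
  m_2 = 1*72 - 36 = 36, d_2 = (1297 - 36^2)/1 = 1/1 = 1: (m_2, d_2) = (m_1, d_1) = (36, 1), so from here the quotient a_1 repeats; the period length is 1.
So sqrt(1297) = [36; (72)] with period length k = 1.
k is odd, so (p_{k-1}, q_{k-1}) only solves x^2 - 1297y^2 = -1 and the fundamental solution of x^2 - 1297y^2 = 1 is (p_{2k-1}, q_{2k-1}) = (p_1, q_1); compute convergents through index 1, running through the period twice.
Convergents (p_i = a_i*p_{i-1} + p_{i-2}, q_i = a_i*q_{i-1} + q_{i-2} with p_{-2}=0, p_{-1}=1, q_{-2}=1, q_{-1}=0):
  i=0: a_0=36, p_0 = 36*1 + 0 = 36, q_0 = 36*0 + 1 = 1.
  i=1: a_1=72, p_1 = 72*36 + 1 = 2593, q_1 = 72*1 + 0 = 72.
Indeed p_0^2 - 1297*q_0^2 = 1296 - 1297 = -1, not +1.
Check: 2593^2 - 1297*72^2 = 6723649 - 6723648 = 1, so (x, y) = (2593, 72) solves the equation, and by the theorem it is the least positive solution.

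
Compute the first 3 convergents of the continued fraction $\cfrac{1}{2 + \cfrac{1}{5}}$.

Using the convergent recurrence p_i = a_i*p_{i-1} + p_{i-2}, q_i = a_i*q_{i-1} + q_{i-2} with p_{-2}=0, p_{-1}=1, q_{-2}=1, q_{-1}=0:
  i=0: a_0=0, p_0 = 0*1 + 0 = 0, q_0 = 0*0 + 1 = 1.
  i=1: a_1=2, p_1 = 2*0 + 1 = 1, q_1 = 2*1 + 0 = 2.
  i=2: a_2=5, p_2 = 5*1 + 0 = 5, q_2 = 5*2 + 1 = 11.

0/1, 1/2, 5/11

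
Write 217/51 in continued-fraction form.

Run the Euclidean algorithm on 217 and 51; the successive quotients are the partial quotients a_0, a_1, ... (each step inverts the fractional part left over by the previous one):
  217 = 4*51 + 13, so a_0 = 4.
  51 = 3*13 + 12, so a_1 = 3.
  13 = 1*12 + 1, so a_2 = 1.
  12 = 12*1 + 0, so a_3 = 12.
The remainder reaches 0 after 4 divisions, so the expansion has 4 partial quotients, read off in order.

[4; 3, 1, 12]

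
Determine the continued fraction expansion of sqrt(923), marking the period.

[30; (2, 1, 1, 1, 2, 60)]

Write x_i = (sqrt(923) + m_i)/d_i with (m_0, d_0) = (0, 1). a_0 = floor(sqrt(923)) = 30, since 30^2 = 900 <= 923 < 961 = 31^2.
Iterate m_{i+1} = d_i*a_i - m_i, d_{i+1} = (923 - m_{i+1}^2)/d_i, a_{i+1} = floor((a_0 + m_{i+1})/d_{i+1}):
  m_1 = 1*30 - 0 = 30, d_1 = (923 - 30^2)/1 = 23/1 = 23, a_1 = floor((30 + 30)/23) = 2.
  m_2 = 23*2 - 30 = 16, d_2 = (923 - 16^2)/23 = 667/23 = 29, a_2 = floor((30 + 16)/29) = 1.
  m_3 = 29*1 - 16 = 13, d_3 = (923 - 13^2)/29 = 754/29 = 26, a_3 = floor((30 + 13)/26) = 1.
  m_4 = 26*1 - 13 = 13, d_4 = (923 - 13^2)/26 = 754/26 = 29, a_4 = floor((30 + 13)/29) = 1.
  m_5 = 29*1 - 13 = 16, d_5 = (923 - 16^2)/29 = 667/29 = 23, a_5 = floor((30 + 16)/23) = 2.
  m_6 = 23*2 - 16 = 30, d_6 = (923 - 30^2)/23 = 23/23 = 1, a_6 = floor((30 + 30)/1) = 60.
  m_7 = 1*60 - 30 = 30, d_7 = (923 - 30^2)/1 = 23/1 = 23: (m_7, d_7) = (m_1, d_1) = (30, 23), so from here the quotients repeat a_1, ..., a_6; the period length is 6.
Hence the expansion of sqrt(923) is a_0 = 30 followed by the repeating block 2, 1, 1, 1, 2, 60 (period 6).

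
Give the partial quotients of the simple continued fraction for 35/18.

Run the Euclidean algorithm on 35 and 18; the successive quotients are the partial quotients a_0, a_1, ... (each step inverts the fractional part left over by the previous one):
  35 = 1*18 + 17, so a_0 = 1.
  18 = 1*17 + 1, so a_1 = 1.
  17 = 17*1 + 0, so a_2 = 17.
The remainder reaches 0 after 3 divisions, so the expansion has 3 partial quotients, read off in order.

[1; 1, 17]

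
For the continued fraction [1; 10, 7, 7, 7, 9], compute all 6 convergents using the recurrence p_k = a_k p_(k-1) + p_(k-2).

Using the convergent recurrence p_i = a_i*p_{i-1} + p_{i-2}, q_i = a_i*q_{i-1} + q_{i-2} with p_{-2}=0, p_{-1}=1, q_{-2}=1, q_{-1}=0:
  i=0: a_0=1, p_0 = 1*1 + 0 = 1, q_0 = 1*0 + 1 = 1.
  i=1: a_1=10, p_1 = 10*1 + 1 = 11, q_1 = 10*1 + 0 = 10.
  i=2: a_2=7, p_2 = 7*11 + 1 = 78, q_2 = 7*10 + 1 = 71.
  i=3: a_3=7, p_3 = 7*78 + 11 = 557, q_3 = 7*71 + 10 = 507.
  i=4: a_4=7, p_4 = 7*557 + 78 = 3977, q_4 = 7*507 + 71 = 3620.
  i=5: a_5=9, p_5 = 9*3977 + 557 = 36350, q_5 = 9*3620 + 507 = 33087.

1/1, 11/10, 78/71, 557/507, 3977/3620, 36350/33087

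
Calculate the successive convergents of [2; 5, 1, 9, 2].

2/1, 11/5, 13/6, 128/59, 269/124

Using the convergent recurrence p_i = a_i*p_{i-1} + p_{i-2}, q_i = a_i*q_{i-1} + q_{i-2} with p_{-2}=0, p_{-1}=1, q_{-2}=1, q_{-1}=0:
  i=0: a_0=2, p_0 = 2*1 + 0 = 2, q_0 = 2*0 + 1 = 1.
  i=1: a_1=5, p_1 = 5*2 + 1 = 11, q_1 = 5*1 + 0 = 5.
  i=2: a_2=1, p_2 = 1*11 + 2 = 13, q_2 = 1*5 + 1 = 6.
  i=3: a_3=9, p_3 = 9*13 + 11 = 128, q_3 = 9*6 + 5 = 59.
  i=4: a_4=2, p_4 = 2*128 + 13 = 269, q_4 = 2*59 + 6 = 124.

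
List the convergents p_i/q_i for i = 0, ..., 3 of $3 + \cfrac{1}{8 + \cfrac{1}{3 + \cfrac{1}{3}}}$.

Using the convergent recurrence p_i = a_i*p_{i-1} + p_{i-2}, q_i = a_i*q_{i-1} + q_{i-2} with p_{-2}=0, p_{-1}=1, q_{-2}=1, q_{-1}=0:
  i=0: a_0=3, p_0 = 3*1 + 0 = 3, q_0 = 3*0 + 1 = 1.
  i=1: a_1=8, p_1 = 8*3 + 1 = 25, q_1 = 8*1 + 0 = 8.
  i=2: a_2=3, p_2 = 3*25 + 3 = 78, q_2 = 3*8 + 1 = 25.
  i=3: a_3=3, p_3 = 3*78 + 25 = 259, q_3 = 3*25 + 8 = 83.

3/1, 25/8, 78/25, 259/83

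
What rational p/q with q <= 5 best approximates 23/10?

7/3

Expand x = 23/10 as a continued fraction with the Euclidean algorithm:
  23 = 2*10 + 3, so a_0 = 2.
  10 = 3*3 + 1, so a_1 = 3.
  3 = 3*1 + 0, so a_2 = 3.
so x = [2; 3, 3].
Convergents (p_i = a_i*p_{i-1} + p_{i-2}, q_i = a_i*q_{i-1} + q_{i-2} with p_{-2}=0, p_{-1}=1, q_{-2}=1, q_{-1}=0), until the denominator exceeds 5:
  i=0: a_0=2, p_0 = 2*1 + 0 = 2, q_0 = 2*0 + 1 = 1.
  i=1: a_1=3, p_1 = 3*2 + 1 = 7, q_1 = 3*1 + 0 = 3.
  i=2: a_2=3, p_2 = 3*7 + 2 = 23, q_2 = 3*3 + 1 = 10.
q_2 = 10 > 5, so the last convergent with denominator <= 5 is p_1/q_1 = 7/3.
The closest fraction with denominator <= 5 is either p_1/q_1 or the intermediate fraction (k*p_1 + p_0)/(k*q_1 + q_0) with the largest k >= 1 whose denominator stays <= 5; these approach x as k grows, and every other convergent or intermediate fraction in range is farther away.
Largest k: floor((5 - q_0)/q_1) = floor((5 - 1)/3) = 1.
That gives (1*7 + 2)/(1*3 + 1) = 9/4.
Compare the errors: |x - 7/3| = |23*3 - 7*10|/(10*3) = 1/30, and |x - 9/4| = |23*4 - 9*10|/(10*4) = 2/40.
Cross-multiplying, 1*40 = 40 < 60 = 2*30, so 1/30 is smaller: the convergent 7/3 is closer to x than 9/4.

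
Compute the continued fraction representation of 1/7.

Run the Euclidean algorithm on 1 and 7; the successive quotients are the partial quotients a_0, a_1, ... (each step inverts the fractional part left over by the previous one):
  1 = 0*7 + 1, so a_0 = 0.
  7 = 7*1 + 0, so a_1 = 7.
The remainder reaches 0 after 2 divisions, so the expansion has 2 partial quotients, read off in order.

[0; 7]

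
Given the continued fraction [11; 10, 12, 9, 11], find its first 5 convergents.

11/1, 111/10, 1343/121, 12198/1099, 135521/12210

Using the convergent recurrence p_i = a_i*p_{i-1} + p_{i-2}, q_i = a_i*q_{i-1} + q_{i-2} with p_{-2}=0, p_{-1}=1, q_{-2}=1, q_{-1}=0:
  i=0: a_0=11, p_0 = 11*1 + 0 = 11, q_0 = 11*0 + 1 = 1.
  i=1: a_1=10, p_1 = 10*11 + 1 = 111, q_1 = 10*1 + 0 = 10.
  i=2: a_2=12, p_2 = 12*111 + 11 = 1343, q_2 = 12*10 + 1 = 121.
  i=3: a_3=9, p_3 = 9*1343 + 111 = 12198, q_3 = 9*121 + 10 = 1099.
  i=4: a_4=11, p_4 = 11*12198 + 1343 = 135521, q_4 = 11*1099 + 121 = 12210.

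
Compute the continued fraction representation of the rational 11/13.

Run the Euclidean algorithm on 11 and 13; the successive quotients are the partial quotients a_0, a_1, ... (each step inverts the fractional part left over by the previous one):
  11 = 0*13 + 11, so a_0 = 0.
  13 = 1*11 + 2, so a_1 = 1.
  11 = 5*2 + 1, so a_2 = 5.
  2 = 2*1 + 0, so a_3 = 2.
The remainder reaches 0 after 4 divisions, so the expansion has 4 partial quotients, read off in order.

[0; 1, 5, 2]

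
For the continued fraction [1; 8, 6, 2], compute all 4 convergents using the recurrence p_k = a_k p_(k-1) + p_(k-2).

1/1, 9/8, 55/49, 119/106

Using the convergent recurrence p_i = a_i*p_{i-1} + p_{i-2}, q_i = a_i*q_{i-1} + q_{i-2} with p_{-2}=0, p_{-1}=1, q_{-2}=1, q_{-1}=0:
  i=0: a_0=1, p_0 = 1*1 + 0 = 1, q_0 = 1*0 + 1 = 1.
  i=1: a_1=8, p_1 = 8*1 + 1 = 9, q_1 = 8*1 + 0 = 8.
  i=2: a_2=6, p_2 = 6*9 + 1 = 55, q_2 = 6*8 + 1 = 49.
  i=3: a_3=2, p_3 = 2*55 + 9 = 119, q_3 = 2*49 + 8 = 106.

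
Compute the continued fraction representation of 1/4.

Run the Euclidean algorithm on 1 and 4; the successive quotients are the partial quotients a_0, a_1, ... (each step inverts the fractional part left over by the previous one):
  1 = 0*4 + 1, so a_0 = 0.
  4 = 4*1 + 0, so a_1 = 4.
The remainder reaches 0 after 2 divisions, so the expansion has 2 partial quotients, read off in order.

[0; 4]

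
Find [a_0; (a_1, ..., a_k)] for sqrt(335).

[18; (3, 3, 3, 36)]

Write x_i = (sqrt(335) + m_i)/d_i with (m_0, d_0) = (0, 1). a_0 = floor(sqrt(335)) = 18, since 18^2 = 324 <= 335 < 361 = 19^2.
Iterate m_{i+1} = d_i*a_i - m_i, d_{i+1} = (335 - m_{i+1}^2)/d_i, a_{i+1} = floor((a_0 + m_{i+1})/d_{i+1}):
  m_1 = 1*18 - 0 = 18, d_1 = (335 - 18^2)/1 = 11/1 = 11, a_1 = floor((18 + 18)/11) = 3.
  m_2 = 11*3 - 18 = 15, d_2 = (335 - 15^2)/11 = 110/11 = 10, a_2 = floor((18 + 15)/10) = 3.
  m_3 = 10*3 - 15 = 15, d_3 = (335 - 15^2)/10 = 110/10 = 11, a_3 = floor((18 + 15)/11) = 3.
  m_4 = 11*3 - 15 = 18, d_4 = (335 - 18^2)/11 = 11/11 = 1, a_4 = floor((18 + 18)/1) = 36.
  m_5 = 1*36 - 18 = 18, d_5 = (335 - 18^2)/1 = 11/1 = 11: (m_5, d_5) = (m_1, d_1) = (18, 11), so from here the quotients repeat a_1, ..., a_4; the period length is 4.
Hence the expansion of sqrt(335) is a_0 = 18 followed by the repeating block 3, 3, 3, 36 (period 4).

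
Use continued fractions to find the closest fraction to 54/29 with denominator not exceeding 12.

13/7

Expand x = 54/29 as a continued fraction with the Euclidean algorithm:
  54 = 1*29 + 25, so a_0 = 1.
  29 = 1*25 + 4, so a_1 = 1.
  25 = 6*4 + 1, so a_2 = 6.
  4 = 4*1 + 0, so a_3 = 4.
so x = [1; 1, 6, 4].
Convergents (p_i = a_i*p_{i-1} + p_{i-2}, q_i = a_i*q_{i-1} + q_{i-2} with p_{-2}=0, p_{-1}=1, q_{-2}=1, q_{-1}=0), until the denominator exceeds 12:
  i=0: a_0=1, p_0 = 1*1 + 0 = 1, q_0 = 1*0 + 1 = 1.
  i=1: a_1=1, p_1 = 1*1 + 1 = 2, q_1 = 1*1 + 0 = 1.
  i=2: a_2=6, p_2 = 6*2 + 1 = 13, q_2 = 6*1 + 1 = 7.
  i=3: a_3=4, p_3 = 4*13 + 2 = 54, q_3 = 4*7 + 1 = 29.
q_3 = 29 > 12, so the last convergent with denominator <= 12 is p_2/q_2 = 13/7.
The closest fraction with denominator <= 12 is either p_2/q_2 or the intermediate fraction (k*p_2 + p_1)/(k*q_2 + q_1) with the largest k >= 1 whose denominator stays <= 12; these approach x as k grows, and every other convergent or intermediate fraction in range is farther away.
Largest k: floor((12 - q_1)/q_2) = floor((12 - 1)/7) = 1.
That gives (1*13 + 2)/(1*7 + 1) = 15/8.
Compare the errors: |x - 13/7| = |54*7 - 13*29|/(29*7) = 1/203, and |x - 15/8| = |54*8 - 15*29|/(29*8) = 3/232.
Cross-multiplying, 1*232 = 232 < 609 = 3*203, so 1/203 is smaller: the convergent 13/7 is closer to x than 15/8.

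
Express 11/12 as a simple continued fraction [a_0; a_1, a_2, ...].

[0; 1, 11]

Run the Euclidean algorithm on 11 and 12; the successive quotients are the partial quotients a_0, a_1, ... (each step inverts the fractional part left over by the previous one):
  11 = 0*12 + 11, so a_0 = 0.
  12 = 1*11 + 1, so a_1 = 1.
  11 = 11*1 + 0, so a_2 = 11.
The remainder reaches 0 after 3 divisions, so the expansion has 3 partial quotients, read off in order.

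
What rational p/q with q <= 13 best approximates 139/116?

Expand x = 139/116 as a continued fraction with the Euclidean algorithm:
  139 = 1*116 + 23, so a_0 = 1.
  116 = 5*23 + 1, so a_1 = 5.
  23 = 23*1 + 0, so a_2 = 23.
so x = [1; 5, 23].
Convergents (p_i = a_i*p_{i-1} + p_{i-2}, q_i = a_i*q_{i-1} + q_{i-2} with p_{-2}=0, p_{-1}=1, q_{-2}=1, q_{-1}=0), until the denominator exceeds 13:
  i=0: a_0=1, p_0 = 1*1 + 0 = 1, q_0 = 1*0 + 1 = 1.
  i=1: a_1=5, p_1 = 5*1 + 1 = 6, q_1 = 5*1 + 0 = 5.
  i=2: a_2=23, p_2 = 23*6 + 1 = 139, q_2 = 23*5 + 1 = 116.
q_2 = 116 > 13, so the last convergent with denominator <= 13 is p_1/q_1 = 6/5.
The closest fraction with denominator <= 13 is either p_1/q_1 or the intermediate fraction (k*p_1 + p_0)/(k*q_1 + q_0) with the largest k >= 1 whose denominator stays <= 13; these approach x as k grows, and every other convergent or intermediate fraction in range is farther away.
Largest k: floor((13 - q_0)/q_1) = floor((13 - 1)/5) = 2.
That gives (2*6 + 1)/(2*5 + 1) = 13/11.
Compare the errors: |x - 6/5| = |139*5 - 6*116|/(116*5) = 1/580, and |x - 13/11| = |139*11 - 13*116|/(116*11) = 21/1276.
Cross-multiplying, 1*1276 = 1276 < 12180 = 21*580, so 1/580 is smaller: the convergent 6/5 is closer to x than 13/11.

6/5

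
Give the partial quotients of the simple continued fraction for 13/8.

[1; 1, 1, 1, 2]

Run the Euclidean algorithm on 13 and 8; the successive quotients are the partial quotients a_0, a_1, ... (each step inverts the fractional part left over by the previous one):
  13 = 1*8 + 5, so a_0 = 1.
  8 = 1*5 + 3, so a_1 = 1.
  5 = 1*3 + 2, so a_2 = 1.
  3 = 1*2 + 1, so a_3 = 1.
  2 = 2*1 + 0, so a_4 = 2.
The remainder reaches 0 after 5 divisions, so the expansion has 5 partial quotients, read off in order.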